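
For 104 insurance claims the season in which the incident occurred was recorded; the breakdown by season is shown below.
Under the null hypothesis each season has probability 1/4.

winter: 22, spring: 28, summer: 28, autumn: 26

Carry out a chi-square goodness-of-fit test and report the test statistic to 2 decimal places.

Under H₀ each category has probability 1/4, so each expected count is 104/4 = 26.
winter: (22 − 26)²/26 = 16/26 = 0.615
spring: (28 − 26)²/26 = 4/26 = 0.154
summer: (28 − 26)²/26 = 4/26 = 0.154
autumn: (26 − 26)²/26 = 0/26 = 0.000
Sum = 0.92

0.92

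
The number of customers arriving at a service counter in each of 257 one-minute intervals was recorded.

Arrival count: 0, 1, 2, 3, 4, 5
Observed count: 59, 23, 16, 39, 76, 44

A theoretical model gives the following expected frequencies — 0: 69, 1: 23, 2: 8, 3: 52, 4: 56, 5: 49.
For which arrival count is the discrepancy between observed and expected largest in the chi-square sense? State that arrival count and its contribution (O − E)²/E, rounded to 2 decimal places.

2, 8.00

χ² = (59−69)²/69 + (23−23)²/23 + (16−8)²/8 + (39−52)²/52 + (76−56)²/56 + (44−49)²/49
   = 1.449 + 0.000 + 8.000 + 3.250 + 7.143 + 0.510
The largest term is for 2: 8.00.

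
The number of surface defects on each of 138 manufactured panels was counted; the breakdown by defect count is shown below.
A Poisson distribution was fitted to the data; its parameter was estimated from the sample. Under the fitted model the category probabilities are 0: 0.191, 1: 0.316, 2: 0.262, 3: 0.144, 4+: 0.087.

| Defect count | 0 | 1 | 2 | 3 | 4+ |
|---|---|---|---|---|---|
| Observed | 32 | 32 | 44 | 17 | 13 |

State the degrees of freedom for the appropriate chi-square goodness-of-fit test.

There are k = 5 categories and 1 parameter estimated from the data, so df = 5 − 1 − 1 = 3.

3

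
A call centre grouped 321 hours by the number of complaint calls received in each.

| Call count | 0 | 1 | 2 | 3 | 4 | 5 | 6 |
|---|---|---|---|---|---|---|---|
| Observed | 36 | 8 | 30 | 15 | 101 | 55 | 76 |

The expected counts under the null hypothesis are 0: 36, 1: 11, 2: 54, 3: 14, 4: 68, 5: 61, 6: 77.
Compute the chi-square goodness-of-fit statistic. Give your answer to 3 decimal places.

cat         O        E   (O−E)²/E
0          36       36     0.0000
1           8       11     0.8182
2          30       54    10.6667
3          15       14     0.0714
4         101       68    16.0147
5          55       61     0.5902
6          76       77     0.0130
Sum = 28.174

28.174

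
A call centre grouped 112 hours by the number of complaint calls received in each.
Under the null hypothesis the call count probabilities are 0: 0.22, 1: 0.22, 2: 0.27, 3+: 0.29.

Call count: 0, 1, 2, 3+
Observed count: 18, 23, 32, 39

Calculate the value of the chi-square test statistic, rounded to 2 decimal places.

Expected counts E_i = n·p_i: 112×0.22 = 24.64, 112×0.22 = 24.64, 112×0.27 = 30.24, 112×0.29 = 32.48.
0: (18 − 24.64)²/24.64 = 44.0896/24.64 = 1.789
1: (23 − 24.64)²/24.64 = 2.6896/24.64 = 0.109
2: (32 − 30.24)²/30.24 = 3.0976/30.24 = 0.102
3+: (39 − 32.48)²/32.48 = 42.5104/32.48 = 1.309
Sum = 3.31

3.31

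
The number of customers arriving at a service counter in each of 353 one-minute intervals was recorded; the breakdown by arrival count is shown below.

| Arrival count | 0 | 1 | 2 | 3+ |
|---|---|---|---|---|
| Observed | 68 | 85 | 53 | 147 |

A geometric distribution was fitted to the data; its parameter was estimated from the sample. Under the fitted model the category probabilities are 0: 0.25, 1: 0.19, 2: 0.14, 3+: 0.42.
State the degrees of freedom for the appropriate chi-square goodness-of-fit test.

2

There are k = 4 categories and 1 parameter estimated from the data, so df = 4 − 1 − 1 = 2.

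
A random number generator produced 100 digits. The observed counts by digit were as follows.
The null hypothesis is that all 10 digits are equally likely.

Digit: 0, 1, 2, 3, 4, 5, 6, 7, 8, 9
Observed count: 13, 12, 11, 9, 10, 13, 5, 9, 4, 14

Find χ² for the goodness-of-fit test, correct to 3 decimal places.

10.200

Expected count for each of the 10 categories: 100/10 = 10.
0: (13 − 10)²/10 = 9/10 = 0.9000
1: (12 − 10)²/10 = 4/10 = 0.4000
2: (11 − 10)²/10 = 1/10 = 0.1000
3: (9 − 10)²/10 = 1/10 = 0.1000
4: (10 − 10)²/10 = 0/10 = 0.0000
5: (13 − 10)²/10 = 9/10 = 0.9000
6: (5 − 10)²/10 = 25/10 = 2.5000
7: (9 − 10)²/10 = 1/10 = 0.1000
8: (4 − 10)²/10 = 36/10 = 3.6000
9: (14 − 10)²/10 = 16/10 = 1.6000
Sum = 10.200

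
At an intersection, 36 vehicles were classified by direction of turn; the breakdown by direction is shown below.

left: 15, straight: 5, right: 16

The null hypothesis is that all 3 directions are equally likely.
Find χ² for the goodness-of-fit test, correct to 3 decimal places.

Under H₀ each category has probability 1/3, so each expected count is 36/3 = 12.
cat           O        E   (O−E)²/E
left         15       12     0.7500
straight      5       12     4.0833
right        16       12     1.3333
Sum = 6.167

6.167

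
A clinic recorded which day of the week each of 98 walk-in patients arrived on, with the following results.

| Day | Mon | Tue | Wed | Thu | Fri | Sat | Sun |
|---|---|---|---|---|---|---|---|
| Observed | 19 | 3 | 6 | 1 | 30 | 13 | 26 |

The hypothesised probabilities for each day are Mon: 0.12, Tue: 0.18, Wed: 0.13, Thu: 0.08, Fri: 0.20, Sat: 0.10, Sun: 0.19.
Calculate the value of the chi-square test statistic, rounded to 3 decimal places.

Expected counts E_i = n·p_i: 98×0.12 = 11.76, 98×0.18 = 17.64, 98×0.13 = 12.74, 98×0.08 = 7.84, 98×0.20 = 19.6, 98×0.10 = 9.8, 98×0.19 = 18.62.
Mon: (19 − 11.76)²/11.76 = 52.4176/11.76 = 4.4573
Tue: (3 − 17.64)²/17.64 = 214.3296/17.64 = 12.1502
Wed: (6 − 12.74)²/12.74 = 45.4276/12.74 = 3.5657
Thu: (1 − 7.84)²/7.84 = 46.7856/7.84 = 5.9676
Fri: (30 − 19.6)²/19.6 = 108.16/19.6 = 5.5184
Sat: (13 − 9.8)²/9.8 = 10.24/9.8 = 1.0449
Sun: (26 − 18.62)²/18.62 = 54.4644/18.62 = 2.9250
Sum = 35.629

35.629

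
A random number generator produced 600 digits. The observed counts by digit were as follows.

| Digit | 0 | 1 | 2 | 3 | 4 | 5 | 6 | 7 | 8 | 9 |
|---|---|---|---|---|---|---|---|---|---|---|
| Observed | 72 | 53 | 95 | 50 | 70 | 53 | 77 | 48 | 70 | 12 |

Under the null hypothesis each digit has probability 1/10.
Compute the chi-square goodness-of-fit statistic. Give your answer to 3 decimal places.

Expected count for each of the 10 categories: 600/10 = 60.
χ² = (72−60)²/60 + (53−60)²/60 + (95−60)²/60 + (50−60)²/60 + (70−60)²/60 + (53−60)²/60 + (77−60)²/60 + (48−60)²/60 + (70−60)²/60 + (12−60)²/60
   = 2.4000 + 0.8167 + 20.4167 + 1.6667 + 1.6667 + 0.8167 + 4.8167 + 2.4000 + 1.6667 + 38.4000
Sum = 75.067

75.067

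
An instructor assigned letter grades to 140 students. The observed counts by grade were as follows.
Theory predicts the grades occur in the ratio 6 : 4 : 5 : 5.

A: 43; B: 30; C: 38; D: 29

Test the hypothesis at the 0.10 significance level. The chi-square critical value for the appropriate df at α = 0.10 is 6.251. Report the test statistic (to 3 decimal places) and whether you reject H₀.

Ratio total = 20. Expected counts: 140×6/20 = 42, 140×4/20 = 28, 140×5/20 = 35, 140×5/20 = 35.
χ² = (43−42)²/42 + (30−28)²/28 + (38−35)²/35 + (29−35)²/35
   = 0.0238 + 0.1429 + 0.2571 + 1.0286
Sum = 1.452
df = 3. Since 1.452 < 6.251, we do not reject H₀.

1.452; do not reject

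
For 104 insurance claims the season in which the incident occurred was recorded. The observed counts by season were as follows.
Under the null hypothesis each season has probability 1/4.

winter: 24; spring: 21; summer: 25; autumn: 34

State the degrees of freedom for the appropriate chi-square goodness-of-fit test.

There are k = 4 categories and no parameters were estimated from the data, so df = 4 − 1 = 3.

3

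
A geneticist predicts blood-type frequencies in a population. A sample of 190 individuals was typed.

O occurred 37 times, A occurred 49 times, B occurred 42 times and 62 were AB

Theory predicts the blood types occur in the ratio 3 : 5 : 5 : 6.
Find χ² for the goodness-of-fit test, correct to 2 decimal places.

3.00

Ratio total = 19. Expected counts: 190×3/19 = 30, 190×5/19 = 50, 190×5/19 = 50, 190×6/19 = 60.
O: (37 − 30)²/30 = 49/30 = 1.633
A: (49 − 50)²/50 = 1/50 = 0.020
B: (42 − 50)²/50 = 64/50 = 1.280
AB: (62 − 60)²/60 = 4/60 = 0.067
Sum = 3.00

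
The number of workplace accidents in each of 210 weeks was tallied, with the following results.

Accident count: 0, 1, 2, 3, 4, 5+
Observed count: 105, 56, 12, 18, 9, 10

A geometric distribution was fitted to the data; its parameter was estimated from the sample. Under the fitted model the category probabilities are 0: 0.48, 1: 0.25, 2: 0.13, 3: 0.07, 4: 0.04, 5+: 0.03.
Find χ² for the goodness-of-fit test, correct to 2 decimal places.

11.94

Expected counts E_i = n·p_i: 210×0.48 = 100.8, 210×0.25 = 52.5, 210×0.13 = 27.3, 210×0.07 = 14.7, 210×0.04 = 8.4, 210×0.03 = 6.3.
cat         O        E   (O−E)²/E
0         105    100.8      0.175
1          56     52.5      0.233
2          12     27.3      8.575
3          18     14.7      0.741
4           9      8.4      0.043
5+         10      6.3      2.173
Sum = 11.94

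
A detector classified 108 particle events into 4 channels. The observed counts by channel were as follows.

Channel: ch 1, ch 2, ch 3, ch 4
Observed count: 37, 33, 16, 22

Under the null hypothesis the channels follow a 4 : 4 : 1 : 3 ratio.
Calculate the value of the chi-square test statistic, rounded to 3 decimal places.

6.648

Ratio total = 12. Expected counts: 108×4/12 = 36, 108×4/12 = 36, 108×1/12 = 9, 108×3/12 = 27.
cat         O        E   (O−E)²/E
ch 1       37       36     0.0278
ch 2       33       36     0.2500
ch 3       16        9     5.4444
ch 4       22       27     0.9259
Sum = 6.648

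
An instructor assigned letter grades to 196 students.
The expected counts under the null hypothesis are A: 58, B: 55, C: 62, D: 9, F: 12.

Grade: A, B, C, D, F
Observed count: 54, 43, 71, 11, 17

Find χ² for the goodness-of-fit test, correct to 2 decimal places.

χ² = (54−58)²/58 + (43−55)²/55 + (71−62)²/62 + (11−9)²/9 + (17−12)²/12
   = 0.276 + 2.618 + 1.306 + 0.444 + 2.083
Sum = 6.73

6.73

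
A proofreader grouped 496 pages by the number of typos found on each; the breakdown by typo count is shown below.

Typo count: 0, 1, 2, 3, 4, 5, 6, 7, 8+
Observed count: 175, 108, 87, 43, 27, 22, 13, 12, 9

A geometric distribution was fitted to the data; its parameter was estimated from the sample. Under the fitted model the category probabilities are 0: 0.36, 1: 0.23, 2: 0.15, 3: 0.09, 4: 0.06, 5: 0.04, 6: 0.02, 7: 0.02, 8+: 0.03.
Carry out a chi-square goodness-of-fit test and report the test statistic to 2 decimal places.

6.80

Expected counts E_i = n·p_i: 496×0.36 = 178.56, 496×0.23 = 114.08, 496×0.15 = 74.4, 496×0.09 = 44.64, 496×0.06 = 29.76, 496×0.04 = 19.84, 496×0.02 = 9.92, 496×0.02 = 9.92, 496×0.03 = 14.88.
χ² = (175−178.56)²/178.56 + (108−114.08)²/114.08 + (87−74.4)²/74.4 + (43−44.64)²/44.64 + (27−29.76)²/29.76 + (22−19.84)²/19.84 + (13−9.92)²/9.92 + (12−9.92)²/9.92 + (9−14.88)²/14.88
   = 0.071 + 0.324 + 2.134 + 0.060 + 0.256 + 0.235 + 0.956 + 0.436 + 2.324
Sum = 6.80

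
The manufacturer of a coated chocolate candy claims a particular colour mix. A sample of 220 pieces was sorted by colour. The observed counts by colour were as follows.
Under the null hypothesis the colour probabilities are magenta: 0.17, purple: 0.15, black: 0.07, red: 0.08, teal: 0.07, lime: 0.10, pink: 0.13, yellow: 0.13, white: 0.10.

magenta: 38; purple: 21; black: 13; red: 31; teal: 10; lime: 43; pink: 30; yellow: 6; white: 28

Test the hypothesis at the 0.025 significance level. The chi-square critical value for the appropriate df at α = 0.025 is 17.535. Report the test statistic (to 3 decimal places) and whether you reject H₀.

56.452; reject

Expected counts E_i = n·p_i: 220×0.17 = 37.4, 220×0.15 = 33, 220×0.07 = 15.4, 220×0.08 = 17.6, 220×0.07 = 15.4, 220×0.10 = 22, 220×0.13 = 28.6, 220×0.13 = 28.6, 220×0.10 = 22.
magenta: (38 − 37.4)²/37.4 = 0.36/37.4 = 0.0096
purple: (21 − 33)²/33 = 144/33 = 4.3636
black: (13 − 15.4)²/15.4 = 5.76/15.4 = 0.3740
red: (31 − 17.6)²/17.6 = 179.56/17.6 = 10.2023
teal: (10 − 15.4)²/15.4 = 29.16/15.4 = 1.8935
lime: (43 − 22)²/22 = 441/22 = 20.0455
pink: (30 − 28.6)²/28.6 = 1.96/28.6 = 0.0685
yellow: (6 − 28.6)²/28.6 = 510.76/28.6 = 17.8587
white: (28 − 22)²/22 = 36/22 = 1.6364
Sum = 56.452
df = 8. Since 56.452 > 17.535, we reject H₀.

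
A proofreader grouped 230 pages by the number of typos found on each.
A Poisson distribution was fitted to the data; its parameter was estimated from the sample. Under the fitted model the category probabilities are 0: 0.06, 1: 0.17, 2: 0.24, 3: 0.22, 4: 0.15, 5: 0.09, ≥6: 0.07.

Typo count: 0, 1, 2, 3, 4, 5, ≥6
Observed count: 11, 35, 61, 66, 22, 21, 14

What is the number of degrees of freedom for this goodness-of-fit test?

5

There are k = 7 categories and 1 parameter estimated from the data, so df = 7 − 1 − 1 = 5.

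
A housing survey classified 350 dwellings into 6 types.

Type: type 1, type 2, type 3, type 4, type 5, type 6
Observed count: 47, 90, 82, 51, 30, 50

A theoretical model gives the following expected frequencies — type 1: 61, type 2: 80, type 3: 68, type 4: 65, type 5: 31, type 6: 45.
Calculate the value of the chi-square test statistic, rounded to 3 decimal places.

type 1: (47 − 61)²/61 = 196/61 = 3.2131
type 2: (90 − 80)²/80 = 100/80 = 1.2500
type 3: (82 − 68)²/68 = 196/68 = 2.8824
type 4: (51 − 65)²/65 = 196/65 = 3.0154
type 5: (30 − 31)²/31 = 1/31 = 0.0323
type 6: (50 − 45)²/45 = 25/45 = 0.5556
Sum = 10.949

10.949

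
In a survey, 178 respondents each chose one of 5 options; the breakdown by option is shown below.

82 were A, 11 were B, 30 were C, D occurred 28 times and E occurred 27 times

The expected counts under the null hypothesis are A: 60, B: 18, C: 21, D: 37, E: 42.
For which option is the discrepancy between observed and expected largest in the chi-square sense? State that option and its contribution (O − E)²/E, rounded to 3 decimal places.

A, 8.067

χ² = (82−60)²/60 + (11−18)²/18 + (30−21)²/21 + (28−37)²/37 + (27−42)²/42
   = 8.0667 + 2.7222 + 3.8571 + 2.1892 + 5.3571
The largest term is for A: 8.067.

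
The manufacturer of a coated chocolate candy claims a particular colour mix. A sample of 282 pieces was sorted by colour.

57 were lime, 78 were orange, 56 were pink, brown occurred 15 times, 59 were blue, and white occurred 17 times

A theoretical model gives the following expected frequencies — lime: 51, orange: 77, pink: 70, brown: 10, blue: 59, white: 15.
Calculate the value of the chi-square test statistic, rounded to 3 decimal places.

6.286

lime: (57 − 51)²/51 = 36/51 = 0.7059
orange: (78 − 77)²/77 = 1/77 = 0.0130
pink: (56 − 70)²/70 = 196/70 = 2.8000
brown: (15 − 10)²/10 = 25/10 = 2.5000
blue: (59 − 59)²/59 = 0/59 = 0.0000
white: (17 − 15)²/15 = 4/15 = 0.2667
Sum = 6.286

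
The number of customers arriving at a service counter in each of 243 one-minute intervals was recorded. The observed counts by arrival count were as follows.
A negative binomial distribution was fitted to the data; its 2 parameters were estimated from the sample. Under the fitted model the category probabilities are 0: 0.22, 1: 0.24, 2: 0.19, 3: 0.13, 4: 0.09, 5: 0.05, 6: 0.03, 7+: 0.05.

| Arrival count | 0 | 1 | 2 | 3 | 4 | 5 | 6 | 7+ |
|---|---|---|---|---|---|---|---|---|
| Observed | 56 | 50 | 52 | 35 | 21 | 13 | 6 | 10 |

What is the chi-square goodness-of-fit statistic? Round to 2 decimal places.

Expected counts E_i = n·p_i: 243×0.22 = 53.46, 243×0.24 = 58.32, 243×0.19 = 46.17, 243×0.13 = 31.59, 243×0.09 = 21.87, 243×0.05 = 12.15, 243×0.03 = 7.29, 243×0.05 = 12.15.
χ² = (56−53.46)²/53.46 + (50−58.32)²/58.32 + (52−46.17)²/46.17 + (35−31.59)²/31.59 + (21−21.87)²/21.87 + (13−12.15)²/12.15 + (6−7.29)²/7.29 + (10−12.15)²/12.15
   = 0.121 + 1.187 + 0.736 + 0.368 + 0.035 + 0.059 + 0.228 + 0.380
Sum = 3.11

3.11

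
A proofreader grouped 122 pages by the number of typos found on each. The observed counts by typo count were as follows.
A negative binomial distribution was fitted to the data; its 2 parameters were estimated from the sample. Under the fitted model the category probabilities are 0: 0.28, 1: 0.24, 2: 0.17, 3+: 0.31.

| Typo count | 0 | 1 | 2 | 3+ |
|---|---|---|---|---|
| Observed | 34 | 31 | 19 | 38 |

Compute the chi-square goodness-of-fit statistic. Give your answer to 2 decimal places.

0.25

Expected counts E_i = n·p_i: 122×0.28 = 34.16, 122×0.24 = 29.28, 122×0.17 = 20.74, 122×0.31 = 37.82.
χ² = (34−34.16)²/34.16 + (31−29.28)²/29.28 + (19−20.74)²/20.74 + (38−37.82)²/37.82
   = 0.001 + 0.101 + 0.146 + 0.001
Sum = 0.25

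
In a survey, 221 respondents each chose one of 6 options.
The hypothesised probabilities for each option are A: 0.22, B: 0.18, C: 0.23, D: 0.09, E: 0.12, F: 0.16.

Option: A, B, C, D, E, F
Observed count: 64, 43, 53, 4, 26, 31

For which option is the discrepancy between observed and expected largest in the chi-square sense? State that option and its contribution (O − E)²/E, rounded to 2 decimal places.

D, 12.69

Expected counts E_i = n·p_i: 221×0.22 = 48.62, 221×0.18 = 39.78, 221×0.23 = 50.83, 221×0.09 = 19.89, 221×0.12 = 26.52, 221×0.16 = 35.36.
χ² = (64−48.62)²/48.62 + (43−39.78)²/39.78 + (53−50.83)²/50.83 + (4−19.89)²/19.89 + (26−26.52)²/26.52 + (31−35.36)²/35.36
   = 4.865 + 0.261 + 0.093 + 12.694 + 0.010 + 0.538
The largest term is for D: 12.69.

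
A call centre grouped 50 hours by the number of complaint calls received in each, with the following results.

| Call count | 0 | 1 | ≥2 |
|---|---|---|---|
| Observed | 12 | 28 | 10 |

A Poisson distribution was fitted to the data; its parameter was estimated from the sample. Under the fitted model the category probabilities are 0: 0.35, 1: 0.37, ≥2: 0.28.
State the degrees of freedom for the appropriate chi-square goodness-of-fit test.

There are k = 3 categories and 1 parameter estimated from the data, so df = 3 − 1 − 1 = 1.

1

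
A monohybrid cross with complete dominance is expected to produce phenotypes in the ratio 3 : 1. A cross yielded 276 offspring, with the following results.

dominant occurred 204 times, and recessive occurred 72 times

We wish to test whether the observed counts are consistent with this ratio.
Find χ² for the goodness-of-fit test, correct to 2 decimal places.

Ratio total = 4. Expected counts: 276×3/4 = 207, 276×1/4 = 69.
cat            O        E   (O−E)²/E
dominant     204      207      0.043
recessive     72       69      0.130
Sum = 0.17

0.17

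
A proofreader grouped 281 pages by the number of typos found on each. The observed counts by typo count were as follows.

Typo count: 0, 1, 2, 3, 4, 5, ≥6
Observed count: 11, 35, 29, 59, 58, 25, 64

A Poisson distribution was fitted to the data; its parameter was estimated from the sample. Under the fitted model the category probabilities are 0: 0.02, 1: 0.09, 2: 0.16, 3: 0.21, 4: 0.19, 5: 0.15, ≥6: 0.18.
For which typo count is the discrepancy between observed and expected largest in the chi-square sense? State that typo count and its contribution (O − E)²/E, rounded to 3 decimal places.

Expected counts E_i = n·p_i: 281×0.02 = 5.62, 281×0.09 = 25.29, 281×0.16 = 44.96, 281×0.21 = 59.01, 281×0.19 = 53.39, 281×0.15 = 42.15, 281×0.18 = 50.58.
0: (11 − 5.62)²/5.62 = 28.9444/5.62 = 5.1502
1: (35 − 25.29)²/25.29 = 94.2841/25.29 = 3.7281
2: (29 − 44.96)²/44.96 = 254.7216/44.96 = 5.6655
3: (59 − 59.01)²/59.01 = 0.0001/59.01 = 0.0000
4: (58 − 53.39)²/53.39 = 21.2521/53.39 = 0.3981
5: (25 − 42.15)²/42.15 = 294.1225/42.15 = 6.9780
≥6: (64 − 50.58)²/50.58 = 180.0964/50.58 = 3.5606
The largest term is for 5: 6.978.

5, 6.978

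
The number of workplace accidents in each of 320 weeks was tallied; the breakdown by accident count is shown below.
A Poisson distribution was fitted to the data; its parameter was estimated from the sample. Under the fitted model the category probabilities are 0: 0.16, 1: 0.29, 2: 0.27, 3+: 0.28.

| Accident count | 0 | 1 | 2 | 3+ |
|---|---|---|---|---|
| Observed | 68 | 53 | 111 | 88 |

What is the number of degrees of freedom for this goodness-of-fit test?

2

There are k = 4 categories and 1 parameter estimated from the data, so df = 4 − 1 − 1 = 2.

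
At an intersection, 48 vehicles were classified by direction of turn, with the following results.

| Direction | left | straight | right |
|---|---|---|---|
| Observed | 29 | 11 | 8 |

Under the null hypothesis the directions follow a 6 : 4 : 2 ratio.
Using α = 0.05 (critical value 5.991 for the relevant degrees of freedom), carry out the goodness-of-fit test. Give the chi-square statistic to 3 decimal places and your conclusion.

Ratio total = 12. Expected counts: 48×6/12 = 24, 48×4/12 = 16, 48×2/12 = 8.
left: (29 − 24)²/24 = 25/24 = 1.0417
straight: (11 − 16)²/16 = 25/16 = 1.5625
right: (8 − 8)²/8 = 0/8 = 0.0000
Sum = 2.604
df = 2. Since 2.604 < 5.991, we do not reject H₀.

2.604; do not reject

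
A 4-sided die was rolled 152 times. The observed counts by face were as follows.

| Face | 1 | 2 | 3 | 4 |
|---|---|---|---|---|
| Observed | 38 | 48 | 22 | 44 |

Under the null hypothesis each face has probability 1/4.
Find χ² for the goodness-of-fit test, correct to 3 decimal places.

Expected count for each of the 4 categories: 152/4 = 38.
1: (38 − 38)²/38 = 0/38 = 0.0000
2: (48 − 38)²/38 = 100/38 = 2.6316
3: (22 − 38)²/38 = 256/38 = 6.7368
4: (44 − 38)²/38 = 36/38 = 0.9474
Sum = 10.316

10.316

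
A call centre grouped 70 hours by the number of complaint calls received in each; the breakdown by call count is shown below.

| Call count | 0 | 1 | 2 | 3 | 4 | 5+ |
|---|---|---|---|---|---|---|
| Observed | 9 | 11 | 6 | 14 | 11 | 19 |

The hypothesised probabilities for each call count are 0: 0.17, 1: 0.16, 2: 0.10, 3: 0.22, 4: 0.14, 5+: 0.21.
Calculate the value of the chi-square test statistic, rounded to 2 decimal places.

Expected counts E_i = n·p_i: 70×0.17 = 11.9, 70×0.16 = 11.2, 70×0.10 = 7, 70×0.22 = 15.4, 70×0.14 = 9.8, 70×0.21 = 14.7.
χ² = (9−11.9)²/11.9 + (11−11.2)²/11.2 + (6−7)²/7 + (14−15.4)²/15.4 + (11−9.8)²/9.8 + (19−14.7)²/14.7
   = 0.707 + 0.004 + 0.143 + 0.127 + 0.147 + 1.258
Sum = 2.39

2.39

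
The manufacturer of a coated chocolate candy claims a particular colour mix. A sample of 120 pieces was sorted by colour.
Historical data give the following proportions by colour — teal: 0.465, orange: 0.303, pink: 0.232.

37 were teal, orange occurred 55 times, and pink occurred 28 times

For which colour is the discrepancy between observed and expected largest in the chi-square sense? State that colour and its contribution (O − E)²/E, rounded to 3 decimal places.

Expected counts E_i = n·p_i: 120×0.465 = 55.8, 120×0.303 = 36.36, 120×0.232 = 27.84.
cat         O        E   (O−E)²/E
teal       37     55.8     6.3341
orange     55    36.36     9.5558
pink       28    27.84     0.0009
The largest term is for orange: 9.556.

orange, 9.556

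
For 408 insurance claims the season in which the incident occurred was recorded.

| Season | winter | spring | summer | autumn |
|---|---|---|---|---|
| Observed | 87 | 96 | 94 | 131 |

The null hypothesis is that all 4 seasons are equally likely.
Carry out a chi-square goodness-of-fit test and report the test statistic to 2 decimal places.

Under H₀ each category has probability 1/4, so each expected count is 408/4 = 102.
cat         O        E   (O−E)²/E
winter     87      102      2.206
spring     96      102      0.353
summer     94      102      0.627
autumn    131      102      8.245
Sum = 11.43

11.43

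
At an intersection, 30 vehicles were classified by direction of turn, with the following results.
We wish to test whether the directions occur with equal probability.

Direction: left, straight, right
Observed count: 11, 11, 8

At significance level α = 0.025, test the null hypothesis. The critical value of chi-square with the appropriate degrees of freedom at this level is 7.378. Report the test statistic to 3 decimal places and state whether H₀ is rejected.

0.600; do not reject

Under H₀ each category has probability 1/3, so each expected count is 30/3 = 10.
left: (11 − 10)²/10 = 1/10 = 0.1000
straight: (11 − 10)²/10 = 1/10 = 0.1000
right: (8 − 10)²/10 = 4/10 = 0.4000
Sum = 0.600
df = 2. Since 0.600 < 7.378, we do not reject H₀.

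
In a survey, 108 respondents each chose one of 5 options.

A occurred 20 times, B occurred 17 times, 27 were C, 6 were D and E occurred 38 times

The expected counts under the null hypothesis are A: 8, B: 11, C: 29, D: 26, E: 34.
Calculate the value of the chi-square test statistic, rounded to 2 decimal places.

37.27

cat         O        E   (O−E)²/E
A          20        8     18.000
B          17       11      3.273
C          27       29      0.138
D           6       26     15.385
E          38       34      0.471
Sum = 37.27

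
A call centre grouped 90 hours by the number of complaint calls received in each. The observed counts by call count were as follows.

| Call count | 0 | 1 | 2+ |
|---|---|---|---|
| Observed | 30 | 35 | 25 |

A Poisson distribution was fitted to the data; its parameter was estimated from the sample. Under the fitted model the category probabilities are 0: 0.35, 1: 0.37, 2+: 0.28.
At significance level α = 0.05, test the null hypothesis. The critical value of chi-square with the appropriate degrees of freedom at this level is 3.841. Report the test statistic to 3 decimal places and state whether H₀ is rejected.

0.160; do not reject

Expected counts E_i = n·p_i: 90×0.35 = 31.5, 90×0.37 = 33.3, 90×0.28 = 25.2.
χ² = (30−31.5)²/31.5 + (35−33.3)²/33.3 + (25−25.2)²/25.2
   = 0.0714 + 0.0868 + 0.0016
Sum = 0.160
df = 1. Since 0.160 < 3.841, we do not reject H₀.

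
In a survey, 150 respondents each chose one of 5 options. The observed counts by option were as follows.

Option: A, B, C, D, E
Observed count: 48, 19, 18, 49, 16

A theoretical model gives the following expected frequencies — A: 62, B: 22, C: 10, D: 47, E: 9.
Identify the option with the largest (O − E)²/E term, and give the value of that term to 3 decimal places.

cat         O        E   (O−E)²/E
A          48       62     3.1613
B          19       22     0.4091
C          18       10     6.4000
D          49       47     0.0851
E          16        9     5.4444
The largest term is for C: 6.400.

C, 6.400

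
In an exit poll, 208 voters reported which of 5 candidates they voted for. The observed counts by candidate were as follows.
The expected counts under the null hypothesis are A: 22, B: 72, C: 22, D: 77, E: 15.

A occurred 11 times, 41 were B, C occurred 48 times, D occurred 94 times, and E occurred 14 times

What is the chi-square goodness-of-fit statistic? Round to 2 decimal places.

χ² = (11−22)²/22 + (41−72)²/72 + (48−22)²/22 + (94−77)²/77 + (14−15)²/15
   = 5.500 + 13.347 + 30.727 + 3.753 + 0.067
Sum = 53.39

53.39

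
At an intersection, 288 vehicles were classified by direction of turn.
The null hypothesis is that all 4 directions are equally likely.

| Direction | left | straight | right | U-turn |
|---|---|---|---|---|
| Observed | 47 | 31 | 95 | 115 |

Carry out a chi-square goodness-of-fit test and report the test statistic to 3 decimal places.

65.056

Under H₀ each category has probability 1/4, so each expected count is 288/4 = 72.
χ² = (47−72)²/72 + (31−72)²/72 + (95−72)²/72 + (115−72)²/72
   = 8.6806 + 23.3472 + 7.3472 + 25.6806
Sum = 65.056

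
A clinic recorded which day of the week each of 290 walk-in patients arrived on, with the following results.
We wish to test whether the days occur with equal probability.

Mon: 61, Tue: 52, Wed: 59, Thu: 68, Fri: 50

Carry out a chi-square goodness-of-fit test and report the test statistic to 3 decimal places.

3.621

Under H₀ each category has probability 1/5, so each expected count is 290/5 = 58.
cat         O        E   (O−E)²/E
Mon        61       58     0.1552
Tue        52       58     0.6207
Wed        59       58     0.0172
Thu        68       58     1.7241
Fri        50       58     1.1034
Sum = 3.621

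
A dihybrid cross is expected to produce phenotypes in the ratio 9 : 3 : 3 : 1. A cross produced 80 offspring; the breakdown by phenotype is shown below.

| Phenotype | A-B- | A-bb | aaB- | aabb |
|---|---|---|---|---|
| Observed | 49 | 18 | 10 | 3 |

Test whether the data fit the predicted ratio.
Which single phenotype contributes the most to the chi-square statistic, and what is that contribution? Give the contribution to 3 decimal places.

aaB-, 1.667

Ratio total = 16. Expected counts: 80×9/16 = 45, 80×3/16 = 15, 80×3/16 = 15, 80×1/16 = 5.
cat         O        E   (O−E)²/E
A-B-       49       45     0.3556
A-bb       18       15     0.6000
aaB-       10       15     1.6667
aabb        3        5     0.8000
The largest term is for aaB-: 1.667.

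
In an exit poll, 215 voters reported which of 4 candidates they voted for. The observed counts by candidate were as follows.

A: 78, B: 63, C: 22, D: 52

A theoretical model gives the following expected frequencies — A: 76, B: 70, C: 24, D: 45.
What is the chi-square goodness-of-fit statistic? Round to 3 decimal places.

2.008

A: (78 − 76)²/76 = 4/76 = 0.0526
B: (63 − 70)²/70 = 49/70 = 0.7000
C: (22 − 24)²/24 = 4/24 = 0.1667
D: (52 − 45)²/45 = 49/45 = 1.0889
Sum = 2.008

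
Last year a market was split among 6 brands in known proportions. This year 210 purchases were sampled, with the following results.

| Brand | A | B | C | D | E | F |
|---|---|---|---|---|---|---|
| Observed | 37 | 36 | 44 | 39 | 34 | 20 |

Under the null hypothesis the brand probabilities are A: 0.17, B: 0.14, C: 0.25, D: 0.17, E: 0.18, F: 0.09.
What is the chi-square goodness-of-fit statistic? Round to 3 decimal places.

3.656

Expected counts E_i = n·p_i: 210×0.17 = 35.7, 210×0.14 = 29.4, 210×0.25 = 52.5, 210×0.17 = 35.7, 210×0.18 = 37.8, 210×0.09 = 18.9.
cat         O        E   (O−E)²/E
A          37     35.7     0.0473
B          36     29.4     1.4816
C          44     52.5     1.3762
D          39     35.7     0.3050
E          34     37.8     0.3820
F          20     18.9     0.0640
Sum = 3.656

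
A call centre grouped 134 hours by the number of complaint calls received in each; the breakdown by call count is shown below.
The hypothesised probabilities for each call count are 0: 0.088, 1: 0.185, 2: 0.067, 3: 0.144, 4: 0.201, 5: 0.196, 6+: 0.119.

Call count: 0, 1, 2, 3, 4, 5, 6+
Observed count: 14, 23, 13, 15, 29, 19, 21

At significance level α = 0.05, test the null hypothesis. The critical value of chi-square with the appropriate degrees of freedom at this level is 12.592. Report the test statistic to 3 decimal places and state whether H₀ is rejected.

7.070; do not reject

Expected counts E_i = n·p_i: 134×0.088 = 11.792, 134×0.185 = 24.79, 134×0.067 = 8.978, 134×0.144 = 19.296, 134×0.201 = 26.934, 134×0.196 = 26.264, 134×0.119 = 15.946.
0: (14 − 11.792)²/11.792 = 4.875264/11.792 = 0.4134
1: (23 − 24.79)²/24.79 = 3.2041/24.79 = 0.1292
2: (13 − 8.978)²/8.978 = 16.176484/8.978 = 1.8018
3: (15 − 19.296)²/19.296 = 18.455616/19.296 = 0.9564
4: (29 − 26.934)²/26.934 = 4.268356/26.934 = 0.1585
5: (19 − 26.264)²/26.264 = 52.765696/26.264 = 2.0091
6+: (21 − 15.946)²/15.946 = 25.542916/15.946 = 1.6018
Sum = 7.070
df = 6. Since 7.070 < 12.592, we do not reject H₀.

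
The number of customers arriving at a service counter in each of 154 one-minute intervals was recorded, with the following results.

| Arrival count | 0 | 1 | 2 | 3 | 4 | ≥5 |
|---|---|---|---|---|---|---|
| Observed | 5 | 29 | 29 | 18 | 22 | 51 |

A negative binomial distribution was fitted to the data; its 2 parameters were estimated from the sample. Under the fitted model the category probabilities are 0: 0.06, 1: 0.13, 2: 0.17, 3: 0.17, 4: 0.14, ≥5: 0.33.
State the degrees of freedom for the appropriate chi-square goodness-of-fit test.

3

There are k = 6 categories and 2 parameters estimated from the data, so df = 6 − 1 − 2 = 3.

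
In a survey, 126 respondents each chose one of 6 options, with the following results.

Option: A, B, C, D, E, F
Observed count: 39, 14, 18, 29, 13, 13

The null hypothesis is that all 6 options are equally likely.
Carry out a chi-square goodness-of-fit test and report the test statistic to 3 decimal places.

27.333

Under H₀ each category has probability 1/6, so each expected count is 126/6 = 21.
A: (39 − 21)²/21 = 324/21 = 15.4286
B: (14 − 21)²/21 = 49/21 = 2.3333
C: (18 − 21)²/21 = 9/21 = 0.4286
D: (29 − 21)²/21 = 64/21 = 3.0476
E: (13 − 21)²/21 = 64/21 = 3.0476
F: (13 − 21)²/21 = 64/21 = 3.0476
Sum = 27.333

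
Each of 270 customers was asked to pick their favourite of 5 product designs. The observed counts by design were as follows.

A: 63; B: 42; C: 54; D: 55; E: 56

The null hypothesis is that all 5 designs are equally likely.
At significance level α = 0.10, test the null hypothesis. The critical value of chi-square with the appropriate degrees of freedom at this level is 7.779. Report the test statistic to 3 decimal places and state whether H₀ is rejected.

Under H₀ each category has probability 1/5, so each expected count is 270/5 = 54.
cat         O        E   (O−E)²/E
A          63       54     1.5000
B          42       54     2.6667
C          54       54     0.0000
D          55       54     0.0185
E          56       54     0.0741
Sum = 4.259
df = 4. Since 4.259 < 7.779, we do not reject H₀.

4.259; do not reject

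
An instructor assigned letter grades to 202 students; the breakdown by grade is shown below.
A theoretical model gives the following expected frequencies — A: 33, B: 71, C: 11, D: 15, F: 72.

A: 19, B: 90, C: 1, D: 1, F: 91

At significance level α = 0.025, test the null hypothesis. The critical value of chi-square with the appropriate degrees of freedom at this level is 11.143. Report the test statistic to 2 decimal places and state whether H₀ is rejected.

A: (19 − 33)²/33 = 196/33 = 5.939
B: (90 − 71)²/71 = 361/71 = 5.085
C: (1 − 11)²/11 = 100/11 = 9.091
D: (1 − 15)²/15 = 196/15 = 13.067
F: (91 − 72)²/72 = 361/72 = 5.014
Sum = 38.20
df = 4. Since 38.20 > 11.143, we reject H₀.

38.20; reject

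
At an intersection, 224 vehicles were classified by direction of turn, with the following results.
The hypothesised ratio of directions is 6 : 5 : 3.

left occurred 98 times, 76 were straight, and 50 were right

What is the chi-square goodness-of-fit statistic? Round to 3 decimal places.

Ratio total = 14. Expected counts: 224×6/14 = 96, 224×5/14 = 80, 224×3/14 = 48.
left: (98 − 96)²/96 = 4/96 = 0.0417
straight: (76 − 80)²/80 = 16/80 = 0.2000
right: (50 − 48)²/48 = 4/48 = 0.0833
Sum = 0.325

0.325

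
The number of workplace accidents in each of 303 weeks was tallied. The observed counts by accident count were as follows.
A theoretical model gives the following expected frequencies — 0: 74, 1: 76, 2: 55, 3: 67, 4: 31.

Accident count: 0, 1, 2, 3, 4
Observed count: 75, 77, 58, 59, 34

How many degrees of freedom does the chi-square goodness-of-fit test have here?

4

There are k = 5 categories and no parameters were estimated from the data, so df = 5 − 1 = 4.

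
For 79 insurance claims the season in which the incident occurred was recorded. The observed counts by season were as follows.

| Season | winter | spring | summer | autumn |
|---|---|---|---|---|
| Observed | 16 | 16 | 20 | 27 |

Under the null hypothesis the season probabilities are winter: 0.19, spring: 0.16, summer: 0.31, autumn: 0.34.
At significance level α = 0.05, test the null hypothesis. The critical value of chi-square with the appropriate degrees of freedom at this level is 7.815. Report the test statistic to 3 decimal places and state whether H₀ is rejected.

Expected counts E_i = n·p_i: 79×0.19 = 15.01, 79×0.16 = 12.64, 79×0.31 = 24.49, 79×0.34 = 26.86.
winter: (16 − 15.01)²/15.01 = 0.9801/15.01 = 0.0653
spring: (16 − 12.64)²/12.64 = 11.2896/12.64 = 0.8932
summer: (20 − 24.49)²/24.49 = 20.1601/24.49 = 0.8232
autumn: (27 − 26.86)²/26.86 = 0.0196/26.86 = 0.0007
Sum = 1.782
df = 3. Since 1.782 < 7.815, we do not reject H₀.

1.782; do not reject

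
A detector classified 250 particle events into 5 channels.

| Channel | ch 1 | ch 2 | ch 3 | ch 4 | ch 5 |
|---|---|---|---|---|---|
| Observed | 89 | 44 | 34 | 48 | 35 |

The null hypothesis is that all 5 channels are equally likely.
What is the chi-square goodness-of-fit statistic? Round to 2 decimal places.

40.84

Under H₀ each category has probability 1/5, so each expected count is 250/5 = 50.
χ² = (89−50)²/50 + (44−50)²/50 + (34−50)²/50 + (48−50)²/50 + (35−50)²/50
   = 30.420 + 0.720 + 5.120 + 0.080 + 4.500
Sum = 40.84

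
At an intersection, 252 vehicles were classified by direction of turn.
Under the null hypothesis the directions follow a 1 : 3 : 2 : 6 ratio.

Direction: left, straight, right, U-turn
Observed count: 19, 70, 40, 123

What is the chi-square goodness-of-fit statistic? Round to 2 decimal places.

Ratio total = 12. Expected counts: 252×1/12 = 21, 252×3/12 = 63, 252×2/12 = 42, 252×6/12 = 126.
χ² = (19−21)²/21 + (70−63)²/63 + (40−42)²/42 + (123−126)²/126
   = 0.190 + 0.778 + 0.095 + 0.071
Sum = 1.13

1.13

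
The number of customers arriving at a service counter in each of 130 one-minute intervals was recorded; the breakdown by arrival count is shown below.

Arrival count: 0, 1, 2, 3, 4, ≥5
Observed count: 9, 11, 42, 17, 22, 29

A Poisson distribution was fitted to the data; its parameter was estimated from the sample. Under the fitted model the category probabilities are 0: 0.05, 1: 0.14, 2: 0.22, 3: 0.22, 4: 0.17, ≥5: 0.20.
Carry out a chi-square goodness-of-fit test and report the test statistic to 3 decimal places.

15.140

Expected counts E_i = n·p_i: 130×0.05 = 6.5, 130×0.14 = 18.2, 130×0.22 = 28.6, 130×0.22 = 28.6, 130×0.17 = 22.1, 130×0.20 = 26.
χ² = (9−6.5)²/6.5 + (11−18.2)²/18.2 + (42−28.6)²/28.6 + (17−28.6)²/28.6 + (22−22.1)²/22.1 + (29−26)²/26
   = 0.9615 + 2.8484 + 6.2783 + 4.7049 + 0.0005 + 0.3462
Sum = 15.140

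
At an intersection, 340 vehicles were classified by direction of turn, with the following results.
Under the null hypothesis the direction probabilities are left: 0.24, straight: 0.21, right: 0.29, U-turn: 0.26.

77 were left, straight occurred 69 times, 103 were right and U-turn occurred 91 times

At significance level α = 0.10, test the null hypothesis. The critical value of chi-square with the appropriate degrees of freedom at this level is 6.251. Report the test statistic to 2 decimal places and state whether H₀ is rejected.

Expected counts E_i = n·p_i: 340×0.24 = 81.6, 340×0.21 = 71.4, 340×0.29 = 98.6, 340×0.26 = 88.4.
χ² = (77−81.6)²/81.6 + (69−71.4)²/71.4 + (103−98.6)²/98.6 + (91−88.4)²/88.4
   = 0.259 + 0.081 + 0.196 + 0.076
Sum = 0.61
df = 3. Since 0.61 < 6.251, we do not reject H₀.

0.61; do not reject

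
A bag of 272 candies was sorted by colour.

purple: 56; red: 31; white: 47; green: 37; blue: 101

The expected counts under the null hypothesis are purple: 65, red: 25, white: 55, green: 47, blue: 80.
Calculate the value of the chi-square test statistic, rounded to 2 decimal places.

purple: (56 − 65)²/65 = 81/65 = 1.246
red: (31 − 25)²/25 = 36/25 = 1.440
white: (47 − 55)²/55 = 64/55 = 1.164
green: (37 − 47)²/47 = 100/47 = 2.128
blue: (101 − 80)²/80 = 441/80 = 5.513
Sum = 11.49

11.49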